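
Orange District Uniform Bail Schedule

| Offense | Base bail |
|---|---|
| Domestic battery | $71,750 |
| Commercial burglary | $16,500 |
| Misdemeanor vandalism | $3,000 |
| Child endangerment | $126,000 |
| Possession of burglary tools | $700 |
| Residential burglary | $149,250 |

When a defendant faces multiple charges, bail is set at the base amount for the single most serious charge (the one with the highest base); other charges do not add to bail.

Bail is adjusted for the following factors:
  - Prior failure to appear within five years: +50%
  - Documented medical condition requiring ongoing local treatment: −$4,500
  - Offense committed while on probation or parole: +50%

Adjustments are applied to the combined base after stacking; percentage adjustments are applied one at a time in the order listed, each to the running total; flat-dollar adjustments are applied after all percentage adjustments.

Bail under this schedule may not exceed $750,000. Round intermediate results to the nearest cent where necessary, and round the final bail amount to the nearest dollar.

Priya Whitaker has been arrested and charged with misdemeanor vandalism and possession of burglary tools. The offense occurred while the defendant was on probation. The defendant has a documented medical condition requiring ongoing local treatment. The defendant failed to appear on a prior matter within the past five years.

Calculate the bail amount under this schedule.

$2,250

Base amounts from the schedule: misdemeanor vandalism $3,000; possession of burglary tools $700.
Stacking rule: use the highest base only. Highest is misdemeanor vandalism at $3,000. Combined base = $3,000.
Prior failure to appear within five years (+50%): $3,000 × 1.5 = $4,500.
Offense committed while on probation or parole (+50%): $4,500 × 1.5 = $6,750.
Documented medical condition requiring ongoing local treatment (−$4,500 flat): $6,750 − $4,500 = $2,250.
$2,250 is within the $750,000 maximum.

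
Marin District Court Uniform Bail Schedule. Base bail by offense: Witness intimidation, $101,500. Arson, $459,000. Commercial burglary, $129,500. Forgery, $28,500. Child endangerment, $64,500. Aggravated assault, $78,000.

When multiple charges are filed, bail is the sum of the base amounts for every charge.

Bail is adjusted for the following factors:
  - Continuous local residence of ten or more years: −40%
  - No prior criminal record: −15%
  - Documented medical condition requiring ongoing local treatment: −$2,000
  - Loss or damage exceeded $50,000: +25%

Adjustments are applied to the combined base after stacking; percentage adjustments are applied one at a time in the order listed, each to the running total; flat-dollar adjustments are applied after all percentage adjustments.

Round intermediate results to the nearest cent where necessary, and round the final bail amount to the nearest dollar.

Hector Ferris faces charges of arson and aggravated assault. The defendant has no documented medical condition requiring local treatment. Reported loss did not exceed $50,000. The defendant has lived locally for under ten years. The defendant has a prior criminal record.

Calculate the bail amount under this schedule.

Base amounts from the schedule: arson $459,000; aggravated assault $78,000.
Stacking rule: sum of all bases. $459,000 + $78,000 = $537,000.
No adjustment factors apply to this defendant.

$537,000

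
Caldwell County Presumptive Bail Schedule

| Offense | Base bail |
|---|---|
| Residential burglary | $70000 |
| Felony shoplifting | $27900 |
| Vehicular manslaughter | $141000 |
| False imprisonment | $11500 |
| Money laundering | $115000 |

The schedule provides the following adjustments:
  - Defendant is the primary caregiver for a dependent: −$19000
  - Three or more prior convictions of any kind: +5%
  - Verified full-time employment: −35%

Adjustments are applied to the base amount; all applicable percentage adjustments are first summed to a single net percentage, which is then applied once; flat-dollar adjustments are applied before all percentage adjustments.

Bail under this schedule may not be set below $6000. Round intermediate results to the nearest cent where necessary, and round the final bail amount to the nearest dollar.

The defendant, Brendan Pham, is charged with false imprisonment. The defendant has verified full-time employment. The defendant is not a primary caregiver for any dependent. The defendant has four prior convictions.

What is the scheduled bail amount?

$8050

Base amounts from the schedule: false imprisonment $11500.
Single charge. Combined base = $11500.
Net percentage adjustment: +5% −35% = −30%. $11500 × 0.7 = $8050.
$8050 is at or above the $6000 minimum.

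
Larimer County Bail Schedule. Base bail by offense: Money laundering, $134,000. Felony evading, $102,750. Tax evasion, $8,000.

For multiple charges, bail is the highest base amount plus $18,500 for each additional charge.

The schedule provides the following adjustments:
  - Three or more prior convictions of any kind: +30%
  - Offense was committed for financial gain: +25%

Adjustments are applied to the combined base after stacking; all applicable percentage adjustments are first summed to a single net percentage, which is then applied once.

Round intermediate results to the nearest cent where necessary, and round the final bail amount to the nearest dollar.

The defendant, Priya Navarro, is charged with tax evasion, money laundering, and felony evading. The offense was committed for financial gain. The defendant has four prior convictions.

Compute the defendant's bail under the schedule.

$265,050

Base amounts from the schedule: tax evasion $8,000; money laundering $134,000; felony evading $102,750.
Stacking rule: highest base plus $18,500 per additional charge. Highest is money laundering at $134,000; 2 additional charges → +$37,000. Combined base = $171,000.
Net percentage adjustment: +30% +25% = +55%. $171,000 × 1.55 = $265,050.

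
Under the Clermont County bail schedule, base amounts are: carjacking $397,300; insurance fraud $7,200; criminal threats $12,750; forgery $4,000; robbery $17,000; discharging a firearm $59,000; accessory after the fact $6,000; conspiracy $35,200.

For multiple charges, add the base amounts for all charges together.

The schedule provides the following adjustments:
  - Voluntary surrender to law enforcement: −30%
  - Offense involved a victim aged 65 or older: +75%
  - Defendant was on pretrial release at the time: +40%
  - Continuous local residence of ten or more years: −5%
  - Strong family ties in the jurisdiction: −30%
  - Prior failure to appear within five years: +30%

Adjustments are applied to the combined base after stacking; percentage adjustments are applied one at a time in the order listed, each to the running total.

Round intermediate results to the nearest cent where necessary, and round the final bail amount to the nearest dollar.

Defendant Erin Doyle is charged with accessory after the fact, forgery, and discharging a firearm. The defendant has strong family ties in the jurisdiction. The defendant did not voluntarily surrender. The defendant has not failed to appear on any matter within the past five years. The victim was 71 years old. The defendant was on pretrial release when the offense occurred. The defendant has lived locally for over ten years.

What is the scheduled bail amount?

Base amounts from the schedule: accessory after the fact $6,000; forgery $4,000; discharging a firearm $59,000.
Stacking rule: sum of all bases. $6,000 + $4,000 + $59,000 = $69,000.
Offense involved a victim aged 65 or older (+75%): $69,000 × 1.75 = $120,750.
Defendant was on pretrial release at the time (+40%): $120,750 × 1.4 = $169,050.
Continuous local residence of ten or more years (−5%): $169,050 × 0.95 = $160,597.50.
Strong family ties in the jurisdiction (−30%): $160,597.50 × 0.7 = $112,418.25.
Rounded to the nearest dollar: $112,418.

$112,418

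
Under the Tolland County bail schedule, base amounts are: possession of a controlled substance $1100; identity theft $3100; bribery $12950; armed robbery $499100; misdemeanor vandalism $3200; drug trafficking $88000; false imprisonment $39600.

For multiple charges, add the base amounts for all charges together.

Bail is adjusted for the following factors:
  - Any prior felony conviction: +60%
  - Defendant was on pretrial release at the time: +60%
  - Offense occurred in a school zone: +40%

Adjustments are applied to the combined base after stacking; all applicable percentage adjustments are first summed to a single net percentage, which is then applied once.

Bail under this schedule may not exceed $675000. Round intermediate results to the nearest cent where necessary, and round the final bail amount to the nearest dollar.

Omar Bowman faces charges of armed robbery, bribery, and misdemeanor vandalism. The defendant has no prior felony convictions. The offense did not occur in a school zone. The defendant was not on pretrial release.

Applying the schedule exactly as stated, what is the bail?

$515250

Base amounts from the schedule: armed robbery $499100; bribery $12950; misdemeanor vandalism $3200.
Stacking rule: sum of all bases. $499100 + $12950 + $3200 = $515250.
No adjustment factors apply to this defendant.
$515250 is within the $675000 maximum.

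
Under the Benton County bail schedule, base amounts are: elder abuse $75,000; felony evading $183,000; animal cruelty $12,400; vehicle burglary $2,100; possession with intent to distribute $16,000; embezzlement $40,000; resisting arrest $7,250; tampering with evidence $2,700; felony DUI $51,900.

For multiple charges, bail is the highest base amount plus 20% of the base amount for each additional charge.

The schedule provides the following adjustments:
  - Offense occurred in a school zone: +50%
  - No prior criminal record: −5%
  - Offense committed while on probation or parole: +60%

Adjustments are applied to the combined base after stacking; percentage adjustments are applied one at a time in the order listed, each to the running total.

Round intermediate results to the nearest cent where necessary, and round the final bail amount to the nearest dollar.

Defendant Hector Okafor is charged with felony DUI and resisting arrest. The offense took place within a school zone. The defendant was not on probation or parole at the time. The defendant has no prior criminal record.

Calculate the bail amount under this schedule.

$76,024

Base amounts from the schedule: felony DUI $51,900; resisting arrest $7,250.
Stacking rule: highest base plus 20% of each additional charge. Highest is felony DUI at $51,900. Additional: $7,250 × 20% = $1,450. Combined base = $51,900 + $1,450 = $53,350.
Offense occurred in a school zone (+50%): $53,350 × 1.5 = $80,025.
No prior criminal record (−5%): $80,025 × 0.95 = $76,023.75.
Rounded to the nearest dollar: $76,024.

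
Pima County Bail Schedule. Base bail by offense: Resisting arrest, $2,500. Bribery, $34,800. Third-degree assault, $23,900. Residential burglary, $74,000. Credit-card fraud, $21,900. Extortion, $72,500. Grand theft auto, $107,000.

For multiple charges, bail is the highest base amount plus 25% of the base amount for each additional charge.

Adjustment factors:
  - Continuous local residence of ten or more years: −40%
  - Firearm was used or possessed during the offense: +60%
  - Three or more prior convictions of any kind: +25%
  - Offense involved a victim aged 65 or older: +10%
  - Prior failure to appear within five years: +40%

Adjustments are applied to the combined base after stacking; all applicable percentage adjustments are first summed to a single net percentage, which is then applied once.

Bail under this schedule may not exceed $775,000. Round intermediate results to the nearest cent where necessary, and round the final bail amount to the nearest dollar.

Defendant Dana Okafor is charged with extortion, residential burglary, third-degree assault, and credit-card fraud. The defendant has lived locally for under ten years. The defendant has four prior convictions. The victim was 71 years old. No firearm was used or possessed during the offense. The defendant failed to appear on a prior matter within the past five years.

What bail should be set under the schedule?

$181,256

Base amounts from the schedule: extortion $72,500; residential burglary $74,000; third-degree assault $23,900; credit-card fraud $21,900.
Stacking rule: highest base plus 25% of each additional charge. Highest is residential burglary at $74,000. Additional: $72,500 × 25% = $18,125; $23,900 × 25% = $5,975; $21,900 × 25% = $5,475. Combined base = $74,000 + $29,575 = $103,575.
Net percentage adjustment: +25% +10% +40% = +75%. $103,575 × 1.75 = $181,256.25.
$181,256.25 is within the $775,000 maximum.
Rounded to the nearest dollar: $181,256.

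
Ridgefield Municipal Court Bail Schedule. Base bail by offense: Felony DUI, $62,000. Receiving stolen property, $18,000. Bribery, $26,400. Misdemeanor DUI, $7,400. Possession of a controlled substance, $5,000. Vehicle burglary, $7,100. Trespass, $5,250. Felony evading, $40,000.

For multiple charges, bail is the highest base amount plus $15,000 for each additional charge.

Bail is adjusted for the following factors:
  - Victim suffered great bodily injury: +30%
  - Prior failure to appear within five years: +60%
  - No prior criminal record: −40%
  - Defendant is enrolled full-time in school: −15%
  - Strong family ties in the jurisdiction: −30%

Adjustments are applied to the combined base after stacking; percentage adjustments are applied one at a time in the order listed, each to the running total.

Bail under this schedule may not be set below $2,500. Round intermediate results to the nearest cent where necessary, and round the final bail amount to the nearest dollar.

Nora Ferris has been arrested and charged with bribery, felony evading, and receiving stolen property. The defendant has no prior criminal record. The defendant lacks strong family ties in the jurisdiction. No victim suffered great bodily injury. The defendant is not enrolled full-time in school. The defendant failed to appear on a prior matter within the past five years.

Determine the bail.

Base amounts from the schedule: bribery $26,400; felony evading $40,000; receiving stolen property $18,000.
Stacking rule: highest base plus $15,000 per additional charge. Highest is felony evading at $40,000; 2 additional charges → +$30,000. Combined base = $70,000.
Prior failure to appear within five years (+60%): $70,000 × 1.6 = $112,000.
No prior criminal record (−40%): $112,000 × 0.6 = $67,200.
$67,200 is at or above the $2,500 minimum.

$67,200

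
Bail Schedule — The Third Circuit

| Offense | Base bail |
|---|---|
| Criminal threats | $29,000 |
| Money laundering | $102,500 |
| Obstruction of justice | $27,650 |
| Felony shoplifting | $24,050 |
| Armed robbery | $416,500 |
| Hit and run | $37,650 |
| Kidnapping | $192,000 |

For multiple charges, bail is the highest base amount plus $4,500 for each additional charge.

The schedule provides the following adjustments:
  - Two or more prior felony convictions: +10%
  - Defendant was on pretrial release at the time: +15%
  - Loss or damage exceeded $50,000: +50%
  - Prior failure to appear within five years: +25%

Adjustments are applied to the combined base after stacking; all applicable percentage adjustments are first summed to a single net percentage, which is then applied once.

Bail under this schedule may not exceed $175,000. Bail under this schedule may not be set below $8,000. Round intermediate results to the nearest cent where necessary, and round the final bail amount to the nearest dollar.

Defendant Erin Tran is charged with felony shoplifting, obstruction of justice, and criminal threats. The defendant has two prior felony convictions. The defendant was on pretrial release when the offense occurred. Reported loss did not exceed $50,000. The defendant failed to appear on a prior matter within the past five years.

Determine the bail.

Base amounts from the schedule: felony shoplifting $24,050; obstruction of justice $27,650; criminal threats $29,000.
Stacking rule: highest base plus $4,500 per additional charge. Highest is criminal threats at $29,000; 2 additional charges → +$9,000. Combined base = $38,000.
Net percentage adjustment: +10% +15% +25% = +50%. $38,000 × 1.5 = $57,000.
$57,000 is within the $175,000 maximum.
$57,000 is at or above the $8,000 minimum.

$57,000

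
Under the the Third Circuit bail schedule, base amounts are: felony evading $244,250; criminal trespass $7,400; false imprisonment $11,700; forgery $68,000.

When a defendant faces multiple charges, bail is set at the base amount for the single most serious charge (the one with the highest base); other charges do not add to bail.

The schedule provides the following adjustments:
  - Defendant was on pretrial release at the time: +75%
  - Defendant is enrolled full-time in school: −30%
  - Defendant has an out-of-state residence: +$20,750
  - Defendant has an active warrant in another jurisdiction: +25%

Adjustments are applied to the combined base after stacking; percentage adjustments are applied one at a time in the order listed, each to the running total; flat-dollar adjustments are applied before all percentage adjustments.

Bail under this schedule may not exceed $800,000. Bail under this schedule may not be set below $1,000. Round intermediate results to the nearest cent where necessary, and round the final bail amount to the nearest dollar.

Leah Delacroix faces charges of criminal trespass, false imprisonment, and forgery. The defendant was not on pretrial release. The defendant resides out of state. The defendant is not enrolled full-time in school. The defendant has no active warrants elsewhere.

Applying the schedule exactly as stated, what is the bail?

Base amounts from the schedule: criminal trespass $7,400; false imprisonment $11,700; forgery $68,000.
Stacking rule: use the highest base only. Highest is forgery at $68,000. Combined base = $68,000.
Defendant has an out-of-state residence (+$20,750 flat): $68,000 + $20,750 = $88,750.
$88,750 is within the $800,000 maximum.
$88,750 is at or above the $1,000 minimum.

$88,750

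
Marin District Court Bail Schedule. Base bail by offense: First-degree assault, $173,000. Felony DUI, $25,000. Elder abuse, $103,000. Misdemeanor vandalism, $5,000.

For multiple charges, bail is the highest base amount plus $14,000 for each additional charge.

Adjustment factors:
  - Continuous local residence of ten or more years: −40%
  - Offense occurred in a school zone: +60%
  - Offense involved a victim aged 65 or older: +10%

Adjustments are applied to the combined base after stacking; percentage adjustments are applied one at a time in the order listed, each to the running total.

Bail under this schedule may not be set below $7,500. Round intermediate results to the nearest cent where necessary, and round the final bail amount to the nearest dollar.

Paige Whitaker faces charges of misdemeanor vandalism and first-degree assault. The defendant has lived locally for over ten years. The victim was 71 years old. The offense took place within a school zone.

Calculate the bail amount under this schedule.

Base amounts from the schedule: misdemeanor vandalism $5,000; first-degree assault $173,000.
Stacking rule: highest base plus $14,000 per additional charge. Highest is first-degree assault at $173,000; 1 additional charge → +$14,000. Combined base = $187,000.
Continuous local residence of ten or more years (−40%): $187,000 × 0.6 = $112,200.
Offense occurred in a school zone (+60%): $112,200 × 1.6 = $179,520.
Offense involved a victim aged 65 or older (+10%): $179,520 × 1.1 = $197,472.
$197,472 is at or above the $7,500 minimum.

$197,472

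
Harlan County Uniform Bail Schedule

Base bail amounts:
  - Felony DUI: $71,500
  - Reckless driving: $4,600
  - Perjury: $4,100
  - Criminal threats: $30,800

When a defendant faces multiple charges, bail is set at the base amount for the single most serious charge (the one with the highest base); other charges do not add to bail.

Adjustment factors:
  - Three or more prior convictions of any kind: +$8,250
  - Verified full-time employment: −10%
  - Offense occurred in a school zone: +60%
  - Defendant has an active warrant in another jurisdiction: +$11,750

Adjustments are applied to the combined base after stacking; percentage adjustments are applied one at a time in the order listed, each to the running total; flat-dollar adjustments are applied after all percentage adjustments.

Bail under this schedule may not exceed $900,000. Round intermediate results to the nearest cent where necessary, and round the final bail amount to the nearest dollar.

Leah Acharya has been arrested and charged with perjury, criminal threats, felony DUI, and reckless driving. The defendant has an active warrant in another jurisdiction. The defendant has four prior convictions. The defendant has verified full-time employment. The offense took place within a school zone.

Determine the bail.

Base amounts from the schedule: perjury $4,100; criminal threats $30,800; felony DUI $71,500; reckless driving $4,600.
Stacking rule: use the highest base only. Highest is felony DUI at $71,500. Combined base = $71,500.
Verified full-time employment (−10%): $71,500 × 0.9 = $64,350.
Offense occurred in a school zone (+60%): $64,350 × 1.6 = $102,960.
Three or more prior convictions of any kind (+$8,250 flat): $102,960 + $8,250 = $111,210.
Defendant has an active warrant in another jurisdiction (+$11,750 flat): $111,210 + $11,750 = $122,960.
$122,960 is within the $900,000 maximum.

$122,960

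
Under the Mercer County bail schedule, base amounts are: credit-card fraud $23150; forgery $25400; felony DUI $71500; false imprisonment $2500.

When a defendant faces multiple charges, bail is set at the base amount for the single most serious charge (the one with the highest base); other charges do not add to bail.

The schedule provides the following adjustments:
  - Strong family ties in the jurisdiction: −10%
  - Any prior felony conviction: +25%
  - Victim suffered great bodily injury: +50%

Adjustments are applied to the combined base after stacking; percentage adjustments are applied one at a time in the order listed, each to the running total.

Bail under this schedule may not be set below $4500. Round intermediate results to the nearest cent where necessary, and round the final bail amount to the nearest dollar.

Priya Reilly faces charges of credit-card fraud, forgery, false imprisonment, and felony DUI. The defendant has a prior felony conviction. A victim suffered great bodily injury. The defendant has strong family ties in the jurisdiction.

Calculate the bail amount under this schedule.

$120656

Base amounts from the schedule: credit-card fraud $23150; forgery $25400; false imprisonment $2500; felony DUI $71500.
Stacking rule: use the highest base only. Highest is felony DUI at $71500. Combined base = $71500.
Strong family ties in the jurisdiction (−10%): $71500 × 0.9 = $64350.
Any prior felony conviction (+25%): $64350 × 1.25 = $80437.50.
Victim suffered great bodily injury (+50%): $80437.50 × 1.5 = $120656.25.
$120656.25 is at or above the $4500 minimum.
Rounded to the nearest dollar: $120656.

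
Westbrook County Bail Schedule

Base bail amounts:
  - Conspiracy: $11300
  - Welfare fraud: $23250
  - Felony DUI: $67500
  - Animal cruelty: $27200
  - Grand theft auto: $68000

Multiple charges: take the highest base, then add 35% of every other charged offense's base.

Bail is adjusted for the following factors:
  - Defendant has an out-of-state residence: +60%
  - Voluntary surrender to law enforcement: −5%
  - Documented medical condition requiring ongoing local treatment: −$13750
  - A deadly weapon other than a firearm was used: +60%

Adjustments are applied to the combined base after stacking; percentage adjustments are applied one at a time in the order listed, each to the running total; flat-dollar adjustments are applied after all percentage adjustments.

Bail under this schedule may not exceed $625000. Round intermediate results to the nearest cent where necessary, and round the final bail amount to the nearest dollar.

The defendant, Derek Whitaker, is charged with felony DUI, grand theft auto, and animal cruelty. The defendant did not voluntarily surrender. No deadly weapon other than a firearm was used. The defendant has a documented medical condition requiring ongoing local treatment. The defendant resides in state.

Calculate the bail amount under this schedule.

$87395

Base amounts from the schedule: felony DUI $67500; grand theft auto $68000; animal cruelty $27200.
Stacking rule: highest base plus 35% of each additional charge. Highest is grand theft auto at $68000. Additional: $67500 × 35% = $23625; $27200 × 35% = $9520. Combined base = $68000 + $33145 = $101145.
Documented medical condition requiring ongoing local treatment (−$13750 flat): $101145 − $13750 = $87395.
$87395 is within the $625000 maximum.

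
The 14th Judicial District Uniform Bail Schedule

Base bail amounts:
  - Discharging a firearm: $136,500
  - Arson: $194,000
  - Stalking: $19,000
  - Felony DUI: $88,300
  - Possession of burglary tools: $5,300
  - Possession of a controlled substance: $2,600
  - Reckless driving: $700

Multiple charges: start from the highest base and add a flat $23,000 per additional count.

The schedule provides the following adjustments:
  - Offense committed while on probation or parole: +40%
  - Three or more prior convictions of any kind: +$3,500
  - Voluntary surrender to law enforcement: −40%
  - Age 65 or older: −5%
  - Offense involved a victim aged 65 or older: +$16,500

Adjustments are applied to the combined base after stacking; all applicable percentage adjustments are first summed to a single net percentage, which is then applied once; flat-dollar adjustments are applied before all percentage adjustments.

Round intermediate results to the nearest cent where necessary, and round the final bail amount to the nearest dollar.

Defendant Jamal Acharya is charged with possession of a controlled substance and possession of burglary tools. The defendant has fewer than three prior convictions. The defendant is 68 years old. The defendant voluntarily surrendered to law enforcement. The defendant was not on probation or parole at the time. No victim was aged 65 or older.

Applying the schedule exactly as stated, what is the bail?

Base amounts from the schedule: possession of a controlled substance $2,600; possession of burglary tools $5,300.
Stacking rule: highest base plus $23,000 per additional charge. Highest is possession of burglary tools at $5,300; 1 additional charge → +$23,000. Combined base = $28,300.
Net percentage adjustment: −40% −5% = −45%. $28,300 × 0.55 = $15,565.

$15,565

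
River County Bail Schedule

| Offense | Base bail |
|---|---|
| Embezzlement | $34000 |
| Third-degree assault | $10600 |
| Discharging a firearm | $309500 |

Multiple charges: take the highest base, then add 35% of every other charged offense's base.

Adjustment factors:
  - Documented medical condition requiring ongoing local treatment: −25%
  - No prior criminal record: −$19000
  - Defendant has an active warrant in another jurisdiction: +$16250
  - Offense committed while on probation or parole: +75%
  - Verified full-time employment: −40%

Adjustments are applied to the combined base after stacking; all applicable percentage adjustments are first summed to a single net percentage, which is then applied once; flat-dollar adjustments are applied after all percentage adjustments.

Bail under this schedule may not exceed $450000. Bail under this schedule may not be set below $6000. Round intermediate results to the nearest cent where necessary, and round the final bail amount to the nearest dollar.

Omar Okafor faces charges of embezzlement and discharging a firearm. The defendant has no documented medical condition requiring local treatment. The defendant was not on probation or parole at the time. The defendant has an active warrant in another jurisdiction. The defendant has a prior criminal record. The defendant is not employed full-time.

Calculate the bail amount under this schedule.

Base amounts from the schedule: embezzlement $34000; discharging a firearm $309500.
Stacking rule: highest base plus 35% of each additional charge. Highest is discharging a firearm at $309500. Additional: $34000 × 35% = $11900. Combined base = $309500 + $11900 = $321400.
Defendant has an active warrant in another jurisdiction (+$16250 flat): $321400 + $16250 = $337650.
$337650 is within the $450000 maximum.
$337650 is at or above the $6000 minimum.

$337650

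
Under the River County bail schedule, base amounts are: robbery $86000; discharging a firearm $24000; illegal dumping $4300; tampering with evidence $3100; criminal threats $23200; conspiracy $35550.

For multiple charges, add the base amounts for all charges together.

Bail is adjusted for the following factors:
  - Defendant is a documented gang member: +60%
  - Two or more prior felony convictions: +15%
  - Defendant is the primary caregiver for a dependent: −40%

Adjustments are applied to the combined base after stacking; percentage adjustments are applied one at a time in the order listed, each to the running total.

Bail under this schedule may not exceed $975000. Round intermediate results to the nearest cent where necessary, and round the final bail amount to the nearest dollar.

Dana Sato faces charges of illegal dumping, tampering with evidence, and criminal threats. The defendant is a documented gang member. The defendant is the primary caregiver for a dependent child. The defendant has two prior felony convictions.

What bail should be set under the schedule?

$33782

Base amounts from the schedule: illegal dumping $4300; tampering with evidence $3100; criminal threats $23200.
Stacking rule: sum of all bases. $4300 + $3100 + $23200 = $30600.
Defendant is a documented gang member (+60%): $30600 × 1.6 = $48960.
Two or more prior felony convictions (+15%): $48960 × 1.15 = $56304.
Defendant is the primary caregiver for a dependent (−40%): $56304 × 0.6 = $33782.40.
$33782.40 is within the $975000 maximum.
Rounded to the nearest dollar: $33782.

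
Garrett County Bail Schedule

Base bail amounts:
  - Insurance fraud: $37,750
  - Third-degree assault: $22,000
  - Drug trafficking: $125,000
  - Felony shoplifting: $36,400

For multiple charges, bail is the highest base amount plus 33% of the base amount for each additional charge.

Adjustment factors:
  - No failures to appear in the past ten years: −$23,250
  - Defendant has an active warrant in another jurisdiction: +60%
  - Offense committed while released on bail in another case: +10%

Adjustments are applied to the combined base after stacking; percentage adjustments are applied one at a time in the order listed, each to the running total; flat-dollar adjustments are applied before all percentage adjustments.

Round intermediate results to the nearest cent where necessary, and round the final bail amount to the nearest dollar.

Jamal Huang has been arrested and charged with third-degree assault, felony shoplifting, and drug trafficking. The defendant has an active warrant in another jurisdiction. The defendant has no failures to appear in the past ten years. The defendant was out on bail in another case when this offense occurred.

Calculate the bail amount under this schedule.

$212,999

Base amounts from the schedule: third-degree assault $22,000; felony shoplifting $36,400; drug trafficking $125,000.
Stacking rule: highest base plus 33% of each additional charge. Highest is drug trafficking at $125,000. Additional: $22,000 × 33% = $7,260; $36,400 × 33% = $12,012. Combined base = $125,000 + $19,272 = $144,272.
No failures to appear in the past ten years (−$23,250 flat): $144,272 − $23,250 = $121,022.
Defendant has an active warrant in another jurisdiction (+60%): $121,022 × 1.6 = $193,635.20.
Offense committed while released on bail in another case (+10%): $193,635.20 × 1.1 = $212,998.72.
Rounded to the nearest dollar: $212,999.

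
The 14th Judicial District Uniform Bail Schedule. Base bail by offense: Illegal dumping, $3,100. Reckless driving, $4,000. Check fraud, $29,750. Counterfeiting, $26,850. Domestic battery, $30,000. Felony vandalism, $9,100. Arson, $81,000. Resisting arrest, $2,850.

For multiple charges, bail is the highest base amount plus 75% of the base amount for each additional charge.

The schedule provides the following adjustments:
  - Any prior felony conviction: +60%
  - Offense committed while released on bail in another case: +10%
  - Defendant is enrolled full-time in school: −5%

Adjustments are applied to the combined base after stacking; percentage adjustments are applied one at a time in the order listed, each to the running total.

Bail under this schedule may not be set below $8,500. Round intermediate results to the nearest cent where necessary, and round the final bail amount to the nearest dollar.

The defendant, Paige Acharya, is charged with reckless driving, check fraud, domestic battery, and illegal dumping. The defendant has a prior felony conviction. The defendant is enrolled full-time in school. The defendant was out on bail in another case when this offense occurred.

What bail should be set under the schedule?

Base amounts from the schedule: reckless driving $4,000; check fraud $29,750; domestic battery $30,000; illegal dumping $3,100.
Stacking rule: highest base plus 75% of each additional charge. Highest is domestic battery at $30,000. Additional: $4,000 × 75% = $3,000; $29,750 × 75% = $22,312.50; $3,100 × 75% = $2,325. Combined base = $30,000 + $27,637.50 = $57,637.50.
Any prior felony conviction (+60%): $57,637.50 × 1.6 = $92,220.
Offense committed while released on bail in another case (+10%): $92,220 × 1.1 = $101,442.
Defendant is enrolled full-time in school (−5%): $101,442 × 0.95 = $96,369.90.
$96,369.90 is at or above the $8,500 minimum.
Rounded to the nearest dollar: $96,370.

$96,370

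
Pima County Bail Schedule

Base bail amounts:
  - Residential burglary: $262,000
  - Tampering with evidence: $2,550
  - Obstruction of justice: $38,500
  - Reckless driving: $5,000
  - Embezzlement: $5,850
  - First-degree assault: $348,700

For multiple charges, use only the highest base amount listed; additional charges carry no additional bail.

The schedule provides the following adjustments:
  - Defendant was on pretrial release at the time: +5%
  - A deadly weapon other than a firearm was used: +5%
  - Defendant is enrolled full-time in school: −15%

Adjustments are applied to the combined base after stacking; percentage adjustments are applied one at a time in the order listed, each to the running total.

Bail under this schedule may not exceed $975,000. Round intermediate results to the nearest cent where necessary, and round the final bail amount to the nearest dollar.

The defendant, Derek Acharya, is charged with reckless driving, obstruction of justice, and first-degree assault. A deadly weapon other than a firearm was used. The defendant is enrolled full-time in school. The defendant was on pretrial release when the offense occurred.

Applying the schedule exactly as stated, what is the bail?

$326,775

Base amounts from the schedule: reckless driving $5,000; obstruction of justice $38,500; first-degree assault $348,700.
Stacking rule: use the highest base only. Highest is first-degree assault at $348,700. Combined base = $348,700.
Defendant was on pretrial release at the time (+5%): $348,700 × 1.05 = $366,135.
A deadly weapon other than a firearm was used (+5%): $366,135 × 1.05 = $384,441.75.
Defendant is enrolled full-time in school (−15%): $384,441.75 × 0.85 = $326,775.49.
$326,775.49 is within the $975,000 maximum.
Rounded to the nearest dollar: $326,775.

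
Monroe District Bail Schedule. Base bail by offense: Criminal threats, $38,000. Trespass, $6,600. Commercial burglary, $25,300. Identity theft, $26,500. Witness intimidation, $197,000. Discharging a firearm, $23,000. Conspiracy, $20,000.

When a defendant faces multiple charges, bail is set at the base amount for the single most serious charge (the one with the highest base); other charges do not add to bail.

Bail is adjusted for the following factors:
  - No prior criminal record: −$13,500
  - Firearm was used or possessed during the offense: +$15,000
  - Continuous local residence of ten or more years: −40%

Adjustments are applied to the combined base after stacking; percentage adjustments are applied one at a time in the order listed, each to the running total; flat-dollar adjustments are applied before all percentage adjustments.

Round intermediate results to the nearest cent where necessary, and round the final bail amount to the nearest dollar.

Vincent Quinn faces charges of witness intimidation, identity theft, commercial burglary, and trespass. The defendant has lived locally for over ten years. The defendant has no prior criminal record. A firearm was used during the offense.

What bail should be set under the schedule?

$119,100

Base amounts from the schedule: witness intimidation $197,000; identity theft $26,500; commercial burglary $25,300; trespass $6,600.
Stacking rule: use the highest base only. Highest is witness intimidation at $197,000. Combined base = $197,000.
No prior criminal record (−$13,500 flat): $197,000 − $13,500 = $183,500.
Firearm was used or possessed during the offense (+$15,000 flat): $183,500 + $15,000 = $198,500.
Continuous local residence of ten or more years (−40%): $198,500 × 0.6 = $119,100.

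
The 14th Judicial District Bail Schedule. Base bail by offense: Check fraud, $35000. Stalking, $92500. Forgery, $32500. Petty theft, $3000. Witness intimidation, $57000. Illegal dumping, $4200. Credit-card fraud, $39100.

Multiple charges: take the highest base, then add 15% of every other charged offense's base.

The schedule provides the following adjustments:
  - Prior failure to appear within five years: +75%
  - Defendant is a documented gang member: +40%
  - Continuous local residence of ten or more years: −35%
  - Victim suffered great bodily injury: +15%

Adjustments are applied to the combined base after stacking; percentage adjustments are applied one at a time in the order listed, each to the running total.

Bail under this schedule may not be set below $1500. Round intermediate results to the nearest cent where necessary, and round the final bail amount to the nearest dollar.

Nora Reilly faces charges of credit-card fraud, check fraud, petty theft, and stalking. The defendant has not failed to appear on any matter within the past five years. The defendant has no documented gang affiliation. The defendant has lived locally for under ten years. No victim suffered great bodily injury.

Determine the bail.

$104065

Base amounts from the schedule: credit-card fraud $39100; check fraud $35000; petty theft $3000; stalking $92500.
Stacking rule: highest base plus 15% of each additional charge. Highest is stalking at $92500. Additional: $39100 × 15% = $5865; $35000 × 15% = $5250; $3000 × 15% = $450. Combined base = $92500 + $11565 = $104065.
No adjustment factors apply to this defendant.
$104065 is at or above the $1500 minimum.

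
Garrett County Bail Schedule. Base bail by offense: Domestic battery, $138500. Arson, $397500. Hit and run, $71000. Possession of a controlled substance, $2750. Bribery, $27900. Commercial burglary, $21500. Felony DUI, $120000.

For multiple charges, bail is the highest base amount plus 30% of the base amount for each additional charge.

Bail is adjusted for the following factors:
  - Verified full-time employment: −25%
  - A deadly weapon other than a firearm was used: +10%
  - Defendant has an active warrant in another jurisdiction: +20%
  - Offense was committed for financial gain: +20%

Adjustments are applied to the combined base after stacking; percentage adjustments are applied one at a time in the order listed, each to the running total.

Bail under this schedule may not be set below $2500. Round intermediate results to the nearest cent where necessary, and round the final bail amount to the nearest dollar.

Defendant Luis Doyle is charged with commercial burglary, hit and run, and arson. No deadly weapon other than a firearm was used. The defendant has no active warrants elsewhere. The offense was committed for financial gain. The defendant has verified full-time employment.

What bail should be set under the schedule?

$382725

Base amounts from the schedule: commercial burglary $21500; hit and run $71000; arson $397500.
Stacking rule: highest base plus 30% of each additional charge. Highest is arson at $397500. Additional: $21500 × 30% = $6450; $71000 × 30% = $21300. Combined base = $397500 + $27750 = $425250.
Verified full-time employment (−25%): $425250 × 0.75 = $318937.50.
Offense was committed for financial gain (+20%): $318937.50 × 1.2 = $382725.
$382725 is at or above the $2500 minimum.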